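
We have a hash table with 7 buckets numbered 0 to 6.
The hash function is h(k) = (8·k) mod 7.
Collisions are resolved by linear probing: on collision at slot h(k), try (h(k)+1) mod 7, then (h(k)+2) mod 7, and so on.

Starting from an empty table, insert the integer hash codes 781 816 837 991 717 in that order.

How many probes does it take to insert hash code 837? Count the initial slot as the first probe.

Insert 781: h=4, slot 4 empty → index 4.
Insert 816: h=4, slot 4 occupied → index 5.
Insert 837: h=4, slots 4,5 occupied → index 6.
Insert 991: h=4, slots 4,5,6 occupied → index 0.
Insert 717: h=3, slot 3 empty → index 3.
Table: [991, _, _, 717, 781, 816, 837]

3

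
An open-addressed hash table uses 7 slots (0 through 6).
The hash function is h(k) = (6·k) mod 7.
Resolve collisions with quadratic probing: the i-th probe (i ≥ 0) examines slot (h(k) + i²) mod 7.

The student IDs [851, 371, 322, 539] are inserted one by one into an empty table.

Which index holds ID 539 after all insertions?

4

851 hashes to 3; slot 3 is free => place at 3.
371 hashes to 0; slot 0 is free => place at 0.
322 hashes to 0; 0 taken => place at 1.
539 hashes to 0; 0,1 taken => place at 4.
Table: [371, 322, ., 851, 539, ., .]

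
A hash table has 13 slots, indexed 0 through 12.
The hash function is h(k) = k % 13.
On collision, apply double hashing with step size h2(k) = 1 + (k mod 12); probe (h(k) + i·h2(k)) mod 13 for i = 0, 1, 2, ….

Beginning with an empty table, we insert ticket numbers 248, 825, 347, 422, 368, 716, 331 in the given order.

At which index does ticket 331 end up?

248 hashes to 1; slot 1 is free -> place at 1.
825 hashes to 6; slot 6 is free -> place at 6.
347 hashes to 9; slot 9 is free -> place at 9.
422 hashes to 6, h2=3; 6,9 taken -> place at 12.
368 hashes to 4; slot 4 is free -> place at 4.
716 hashes to 1, h2=9; 1 taken -> place at 10.
331 hashes to 6, h2=8; 6,1,9,4,12 taken -> place at 7.
Table: [_, 248, _, _, 368, _, 825, 331, _, 347, 716, _, 422]

7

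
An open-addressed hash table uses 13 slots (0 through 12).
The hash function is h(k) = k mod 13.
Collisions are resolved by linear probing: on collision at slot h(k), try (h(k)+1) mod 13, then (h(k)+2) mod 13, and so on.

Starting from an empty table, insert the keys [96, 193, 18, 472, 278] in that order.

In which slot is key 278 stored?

96: h=5 → slot 5
193: h=11 → slot 11
18: h=5, probe 5,6 → slot 6
472: h=4 → slot 4
278: h=5, probe 5,6,7 → slot 7
Table: [-, -, -, -, 472, 96, 18, 278, -, -, -, 193, -]

7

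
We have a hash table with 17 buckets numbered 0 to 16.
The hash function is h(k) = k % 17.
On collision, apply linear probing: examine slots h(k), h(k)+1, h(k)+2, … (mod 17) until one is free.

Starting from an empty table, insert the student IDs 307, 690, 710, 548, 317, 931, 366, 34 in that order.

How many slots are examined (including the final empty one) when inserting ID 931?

Insert 307: h=1, slot 1 empty → index 1.
Insert 690: h=10, slot 10 empty → index 10.
Insert 710: h=13, slot 13 empty → index 13.
Insert 548: h=4, slot 4 empty → index 4.
Insert 317: h=11, slot 11 empty → index 11.
Insert 931: h=13, slot 13 occupied → index 14.
Insert 366: h=9, slot 9 empty → index 9.
Insert 34: h=0, slot 0 empty → index 0.
Table: [34, 307, ., ., 548, ., ., ., ., 366, 690, 317, ., 710, 931, ., .]

2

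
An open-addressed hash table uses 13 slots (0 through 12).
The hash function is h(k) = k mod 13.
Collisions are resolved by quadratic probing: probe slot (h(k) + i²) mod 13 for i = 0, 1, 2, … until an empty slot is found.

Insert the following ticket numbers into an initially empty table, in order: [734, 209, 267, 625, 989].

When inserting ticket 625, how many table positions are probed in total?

2

734: h=6 -> slot 6
209: h=1 -> slot 1
267: h=7 -> slot 7
625: h=1, probe 1,2 -> slot 2
989: h=1, probe 1,2,5 -> slot 5
Table: [-, 209, 625, -, -, 989, 734, 267, -, -, -, -, -]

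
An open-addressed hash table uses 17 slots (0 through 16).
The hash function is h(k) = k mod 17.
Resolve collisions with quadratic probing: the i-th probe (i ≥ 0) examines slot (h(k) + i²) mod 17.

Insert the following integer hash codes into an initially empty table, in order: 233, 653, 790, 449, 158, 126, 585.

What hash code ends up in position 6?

585

233: h=12 => slot 12
653: h=7 => slot 7
790: h=8 => slot 8
449: h=7, probe 7,8,11 => slot 11
158: h=5 => slot 5
126: h=7, probe 7,8,11,16 => slot 16
585: h=7, probe 7,8,11,16,6 => slot 6
Table: [-, -, -, -, -, 158, 585, 653, 790, -, -, 449, 233, -, -, -, 126]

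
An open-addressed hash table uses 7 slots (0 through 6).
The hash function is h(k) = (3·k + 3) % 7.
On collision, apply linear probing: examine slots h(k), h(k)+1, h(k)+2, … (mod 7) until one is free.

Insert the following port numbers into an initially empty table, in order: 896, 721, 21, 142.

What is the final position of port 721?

896: h=3 → slot 3
721: h=3, probe 3,4 → slot 4
21: h=3, probe 3,4,5 → slot 5
142: h=2 → slot 2
Table: [., ., 142, 896, 721, 21, .]

4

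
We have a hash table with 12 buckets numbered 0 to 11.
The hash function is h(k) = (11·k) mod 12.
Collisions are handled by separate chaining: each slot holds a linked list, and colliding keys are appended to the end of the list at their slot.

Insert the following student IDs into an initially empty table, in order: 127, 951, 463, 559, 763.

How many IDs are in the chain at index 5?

4

127 → bucket 5
951 → bucket 9
463 → bucket 5 (collision)
559 → bucket 5 (collision)
763 → bucket 5 (collision)
Final buckets:
0: -
1: -
2: -
3: -
4: -
5: 127 -> 463 -> 559 -> 763
6: -
7: -
8: -
9: 951
10: -
11: -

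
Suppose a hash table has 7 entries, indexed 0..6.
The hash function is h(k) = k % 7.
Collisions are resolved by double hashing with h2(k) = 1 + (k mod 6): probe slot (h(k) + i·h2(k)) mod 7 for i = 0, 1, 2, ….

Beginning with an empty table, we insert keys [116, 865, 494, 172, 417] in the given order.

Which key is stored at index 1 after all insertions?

116: h=4 → slot 4
865: h=4, h2=2, probe 4,6 → slot 6
494: h=4, h2=3, probe 4,0 → slot 0
172: h=4, h2=5, probe 4,2 → slot 2
417: h=4, h2=4, probe 4,1 → slot 1
Table: [494, 417, 172, ∅, 116, ∅, 865]

417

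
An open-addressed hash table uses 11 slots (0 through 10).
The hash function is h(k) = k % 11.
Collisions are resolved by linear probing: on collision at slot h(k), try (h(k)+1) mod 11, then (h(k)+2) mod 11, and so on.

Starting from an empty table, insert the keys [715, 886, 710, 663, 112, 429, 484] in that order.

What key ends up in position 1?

429

715 hashes to 0; slot 0 is free → place at 0.
886 hashes to 6; slot 6 is free → place at 6.
710 hashes to 6; 6 taken → place at 7.
663 hashes to 3; slot 3 is free → place at 3.
112 hashes to 2; slot 2 is free → place at 2.
429 hashes to 0; 0 taken → place at 1.
484 hashes to 0; 0,1,2,3 taken → place at 4.
Table: [715, 429, 112, 663, 484, —, 886, 710, —, —, —]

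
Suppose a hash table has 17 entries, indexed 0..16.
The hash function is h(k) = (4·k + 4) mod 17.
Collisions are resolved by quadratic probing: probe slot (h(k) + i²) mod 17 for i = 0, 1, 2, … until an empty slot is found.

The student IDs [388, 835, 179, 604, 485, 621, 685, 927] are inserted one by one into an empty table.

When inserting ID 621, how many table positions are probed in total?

388 hashes to 9; slot 9 is free -> place at 9.
835 hashes to 12; slot 12 is free -> place at 12.
179 hashes to 6; slot 6 is free -> place at 6.
604 hashes to 6; 6 taken -> place at 7.
485 hashes to 6; 6,7 taken -> place at 10.
621 hashes to 6; 6,7,10 taken -> place at 15.
685 hashes to 7; 7 taken -> place at 8.
927 hashes to 6; 6,7,10,15 taken -> place at 5.
Table: [., ., ., ., ., 927, 179, 604, 685, 388, 485, ., 835, ., ., 621, .]

4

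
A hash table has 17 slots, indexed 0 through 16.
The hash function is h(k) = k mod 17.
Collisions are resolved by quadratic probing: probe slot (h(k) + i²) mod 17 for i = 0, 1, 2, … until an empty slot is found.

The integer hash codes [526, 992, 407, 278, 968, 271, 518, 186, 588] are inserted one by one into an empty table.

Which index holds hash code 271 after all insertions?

526 hashes to 16; slot 16 is free → place at 16.
992 hashes to 6; slot 6 is free → place at 6.
407 hashes to 16; 16 taken → place at 0.
278 hashes to 6; 6 taken → place at 7.
968 hashes to 16; 16,0 taken → place at 3.
271 hashes to 16; 16,0,3 taken → place at 8.
518 hashes to 8; 8 taken → place at 9.
186 hashes to 16; 16,0,3,8 taken → place at 15.
588 hashes to 10; slot 10 is free → place at 10.
Table: [407, -, -, 968, -, -, 992, 278, 271, 518, 588, -, -, -, -, 186, 526]

8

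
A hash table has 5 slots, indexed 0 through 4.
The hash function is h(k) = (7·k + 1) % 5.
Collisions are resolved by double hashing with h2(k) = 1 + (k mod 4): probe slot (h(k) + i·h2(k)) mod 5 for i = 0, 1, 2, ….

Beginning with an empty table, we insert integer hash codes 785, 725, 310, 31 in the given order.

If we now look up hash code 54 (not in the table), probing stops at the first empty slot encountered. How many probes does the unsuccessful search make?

3

785 hashes to 1; slot 1 is free → place at 1.
725 hashes to 1, h2=2; 1 taken → place at 3.
310 hashes to 1, h2=3; 1 taken → place at 4.
31 hashes to 3, h2=4; 3 taken → place at 2.
Table: [—, 785, 31, 725, 310]
Lookup 54: h=4, h2=3, probe 4,2,0 → slot 0 empty, not found.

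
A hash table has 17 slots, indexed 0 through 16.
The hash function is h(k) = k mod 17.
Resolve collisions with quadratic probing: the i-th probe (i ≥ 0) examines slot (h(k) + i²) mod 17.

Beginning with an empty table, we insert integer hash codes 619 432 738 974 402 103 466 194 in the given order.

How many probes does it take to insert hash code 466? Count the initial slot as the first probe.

619: h=7 -> slot 7
432: h=7, probe 7,8 -> slot 8
738: h=7, probe 7,8,11 -> slot 11
974: h=5 -> slot 5
402: h=11, probe 11,12 -> slot 12
103: h=1 -> slot 1
466: h=7, probe 7,8,11,16 -> slot 16
194: h=7, probe 7,8,11,16,6 -> slot 6
Table: [., 103, ., ., ., 974, 194, 619, 432, ., ., 738, 402, ., ., ., 466]

4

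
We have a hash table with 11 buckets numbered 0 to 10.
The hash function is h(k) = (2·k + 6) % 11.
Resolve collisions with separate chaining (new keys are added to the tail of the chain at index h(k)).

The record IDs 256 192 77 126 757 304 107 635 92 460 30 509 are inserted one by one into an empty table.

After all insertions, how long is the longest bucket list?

3

256 → bucket 1
192 → bucket 5
77 → bucket 6
126 → bucket 5 (collision)
757 → bucket 2
304 → bucket 9
107 → bucket 0
635 → bucket 0 (collision)
92 → bucket 3
460 → bucket 2 (collision)
30 → bucket 0 (collision)
509 → bucket 1 (collision)
Final buckets:
0: 107 -> 635 -> 30
1: 256 -> 509
2: 757 -> 460
3: 92
4: .
5: 192 -> 126
6: 77
7: .
8: .
9: 304
10: .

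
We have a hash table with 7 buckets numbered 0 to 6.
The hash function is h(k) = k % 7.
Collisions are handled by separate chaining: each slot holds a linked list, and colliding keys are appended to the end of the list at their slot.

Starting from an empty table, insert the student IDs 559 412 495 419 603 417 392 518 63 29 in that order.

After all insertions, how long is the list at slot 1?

559 -> bucket 6
412 -> bucket 6 (collision)
495 -> bucket 5
419 -> bucket 6 (collision)
603 -> bucket 1
417 -> bucket 4
392 -> bucket 0
518 -> bucket 0 (collision)
63 -> bucket 0 (collision)
29 -> bucket 1 (collision)
Final buckets:
0: 392 -> 518 -> 63
1: 603 -> 29
2: —
3: —
4: 417
5: 495
6: 559 -> 412 -> 419

2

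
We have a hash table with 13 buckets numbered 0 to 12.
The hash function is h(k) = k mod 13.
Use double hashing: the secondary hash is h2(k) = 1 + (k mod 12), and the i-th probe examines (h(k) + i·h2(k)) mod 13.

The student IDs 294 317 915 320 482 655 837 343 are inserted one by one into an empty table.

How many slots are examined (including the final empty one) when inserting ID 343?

294 hashes to 8; slot 8 is free -> place at 8.
317 hashes to 5; slot 5 is free -> place at 5.
915 hashes to 5, h2=4; 5 taken -> place at 9.
320 hashes to 8, h2=9; 8 taken -> place at 4.
482 hashes to 1; slot 1 is free -> place at 1.
655 hashes to 5, h2=8; 5 taken -> place at 0.
837 hashes to 5, h2=10; 5 taken -> place at 2.
343 hashes to 5, h2=8; 5,0,8 taken -> place at 3.
Table: [655, 482, 837, 343, 320, 317, —, —, 294, 915, —, —, —]

4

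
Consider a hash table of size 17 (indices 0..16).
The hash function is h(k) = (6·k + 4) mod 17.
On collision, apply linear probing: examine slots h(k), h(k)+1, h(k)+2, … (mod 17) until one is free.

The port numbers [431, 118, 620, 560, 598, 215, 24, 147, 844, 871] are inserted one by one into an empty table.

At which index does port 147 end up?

3

Insert 431: h=6, slot 6 empty -> index 6.
Insert 118: h=15, slot 15 empty -> index 15.
Insert 620: h=1, slot 1 empty -> index 1.
Insert 560: h=15, slot 15 occupied -> index 16.
Insert 598: h=5, slot 5 empty -> index 5.
Insert 215: h=2, slot 2 empty -> index 2.
Insert 24: h=12, slot 12 empty -> index 12.
Insert 147: h=2, slot 2 occupied -> index 3.
Insert 844: h=2, slots 2,3 occupied -> index 4.
Insert 871: h=11, slot 11 empty -> index 11.
Table: [∅, 620, 215, 147, 844, 598, 431, ∅, ∅, ∅, ∅, 871, 24, ∅, ∅, 118, 560]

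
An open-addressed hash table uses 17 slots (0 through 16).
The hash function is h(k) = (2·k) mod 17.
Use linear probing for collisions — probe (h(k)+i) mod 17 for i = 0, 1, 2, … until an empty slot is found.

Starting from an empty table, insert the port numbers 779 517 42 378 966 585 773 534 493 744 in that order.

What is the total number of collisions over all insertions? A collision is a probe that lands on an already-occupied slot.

779: h=11 => slot 11
517: h=14 => slot 14
42: h=16 => slot 16
378: h=8 => slot 8
966: h=11, probe 11,12 => slot 12
585: h=14, probe 14,15 => slot 15
773: h=16, probe 16,0 => slot 0
534: h=14, probe 14,15,16,0,1 => slot 1
493: h=0, probe 0,1,2 => slot 2
744: h=9 => slot 9
Table: [773, 534, 493, ∅, ∅, ∅, ∅, ∅, 378, 744, ∅, 779, 966, ∅, 517, 585, 42]

9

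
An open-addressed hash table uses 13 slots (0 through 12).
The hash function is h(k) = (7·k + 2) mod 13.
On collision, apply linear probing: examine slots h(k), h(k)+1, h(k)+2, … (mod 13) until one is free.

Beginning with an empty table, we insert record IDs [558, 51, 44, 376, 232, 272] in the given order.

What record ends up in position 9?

558 hashes to 8; slot 8 is free → place at 8.
51 hashes to 8; 8 taken → place at 9.
44 hashes to 11; slot 11 is free → place at 11.
376 hashes to 8; 8,9 taken → place at 10.
232 hashes to 1; slot 1 is free → place at 1.
272 hashes to 8; 8,9,10,11 taken → place at 12.
Table: [∅, 232, ∅, ∅, ∅, ∅, ∅, ∅, 558, 51, 376, 44, 272]

51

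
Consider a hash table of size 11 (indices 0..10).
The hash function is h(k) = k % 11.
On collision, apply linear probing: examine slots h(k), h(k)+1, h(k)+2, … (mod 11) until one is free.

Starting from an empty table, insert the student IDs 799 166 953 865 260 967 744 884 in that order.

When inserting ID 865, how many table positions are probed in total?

3

799 hashes to 7; slot 7 is free => place at 7.
166 hashes to 1; slot 1 is free => place at 1.
953 hashes to 7; 7 taken => place at 8.
865 hashes to 7; 7,8 taken => place at 9.
260 hashes to 7; 7,8,9 taken => place at 10.
967 hashes to 10; 10 taken => place at 0.
744 hashes to 7; 7,8,9,10,0,1 taken => place at 2.
884 hashes to 4; slot 4 is free => place at 4.
Table: [967, 166, 744, ∅, 884, ∅, ∅, 799, 953, 865, 260]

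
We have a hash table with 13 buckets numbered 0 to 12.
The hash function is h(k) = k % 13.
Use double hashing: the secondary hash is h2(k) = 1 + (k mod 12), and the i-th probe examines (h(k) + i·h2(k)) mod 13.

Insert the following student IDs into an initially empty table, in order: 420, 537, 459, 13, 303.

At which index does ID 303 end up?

12

Insert 420: h=4, slot 4 empty => index 4.
Insert 537: h=4, h2=10, slot 4 occupied => index 1.
Insert 459: h=4, h2=4, slot 4 occupied => index 8.
Insert 13: h=0, slot 0 empty => index 0.
Insert 303: h=4, h2=4, slots 4,8 occupied => index 12.
Table: [13, 537, ∅, ∅, 420, ∅, ∅, ∅, 459, ∅, ∅, ∅, 303]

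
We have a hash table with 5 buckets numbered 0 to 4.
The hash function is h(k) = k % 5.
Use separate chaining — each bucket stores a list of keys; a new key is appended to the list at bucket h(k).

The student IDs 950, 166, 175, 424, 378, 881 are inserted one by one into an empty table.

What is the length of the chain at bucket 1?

Insert 950: h=0, bucket 0 empty → new chain.
Insert 166: h=1, bucket 1 empty → new chain.
Insert 175: h=0, bucket 0 nonempty → append to chain.
Insert 424: h=4, bucket 4 empty → new chain.
Insert 378: h=3, bucket 3 empty → new chain.
Insert 881: h=1, bucket 1 nonempty → append to chain.
Final buckets:
0: 950 -> 175
1: 166 -> 881
2: _
3: 378
4: 424

2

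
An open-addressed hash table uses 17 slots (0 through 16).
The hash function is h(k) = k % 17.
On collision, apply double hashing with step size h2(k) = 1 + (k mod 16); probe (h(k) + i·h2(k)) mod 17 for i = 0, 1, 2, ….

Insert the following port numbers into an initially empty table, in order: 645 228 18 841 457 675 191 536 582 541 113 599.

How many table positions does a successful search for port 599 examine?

645 hashes to 16; slot 16 is free => place at 16.
228 hashes to 7; slot 7 is free => place at 7.
18 hashes to 1; slot 1 is free => place at 1.
841 hashes to 8; slot 8 is free => place at 8.
457 hashes to 15; slot 15 is free => place at 15.
675 hashes to 12; slot 12 is free => place at 12.
191 hashes to 4; slot 4 is free => place at 4.
536 hashes to 9; slot 9 is free => place at 9.
582 hashes to 4, h2=7; 4 taken => place at 11.
541 hashes to 14; slot 14 is free => place at 14.
113 hashes to 11, h2=2; 11 taken => place at 13.
599 hashes to 4, h2=8; 4,12 taken => place at 3.
Table: [-, 18, -, 599, 191, -, -, 228, 841, 536, -, 582, 675, 113, 541, 457, 645]
Lookup 599: h=4, h2=8, probe 4,12,3 → found at 3.

3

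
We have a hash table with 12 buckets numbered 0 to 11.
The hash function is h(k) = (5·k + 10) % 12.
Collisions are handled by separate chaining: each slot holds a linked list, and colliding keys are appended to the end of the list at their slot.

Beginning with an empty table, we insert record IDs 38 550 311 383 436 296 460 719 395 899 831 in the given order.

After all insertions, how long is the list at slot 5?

5

38 -> bucket 8
550 -> bucket 0
311 -> bucket 5
383 -> bucket 5 (collision)
436 -> bucket 6
296 -> bucket 2
460 -> bucket 6 (collision)
719 -> bucket 5 (collision)
395 -> bucket 5 (collision)
899 -> bucket 5 (collision)
831 -> bucket 1
Final buckets:
0: 550
1: 831
2: 296
3: .
4: .
5: 311 -> 383 -> 719 -> 395 -> 899
6: 436 -> 460
7: .
8: 38
9: .
10: .
11: .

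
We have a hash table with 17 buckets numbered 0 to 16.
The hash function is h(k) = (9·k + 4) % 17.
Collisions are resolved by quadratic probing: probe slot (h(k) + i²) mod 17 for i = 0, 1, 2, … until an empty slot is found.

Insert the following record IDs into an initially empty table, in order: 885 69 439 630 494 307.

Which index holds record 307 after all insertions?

12

885: h=13 → slot 13
69: h=13, probe 13,14 → slot 14
439: h=11 → slot 11
630: h=13, probe 13,14,0 → slot 0
494: h=13, probe 13,14,0,5 → slot 5
307: h=13, probe 13,14,0,5,12 → slot 12
Table: [630, ∅, ∅, ∅, ∅, 494, ∅, ∅, ∅, ∅, ∅, 439, 307, 885, 69, ∅, ∅]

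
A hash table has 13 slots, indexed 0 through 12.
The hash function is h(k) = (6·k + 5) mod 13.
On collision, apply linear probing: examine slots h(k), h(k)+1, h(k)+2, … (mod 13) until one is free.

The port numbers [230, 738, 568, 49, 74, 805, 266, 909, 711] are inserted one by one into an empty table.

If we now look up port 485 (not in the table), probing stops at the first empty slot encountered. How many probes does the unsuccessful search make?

2

230 hashes to 7; slot 7 is free => place at 7.
738 hashes to 0; slot 0 is free => place at 0.
568 hashes to 7; 7 taken => place at 8.
49 hashes to 0; 0 taken => place at 1.
74 hashes to 7; 7,8 taken => place at 9.
805 hashes to 12; slot 12 is free => place at 12.
266 hashes to 2; slot 2 is free => place at 2.
909 hashes to 12; 12,0,1,2 taken => place at 3.
711 hashes to 7; 7,8,9 taken => place at 10.
Table: [738, 49, 266, 909, ∅, ∅, ∅, 230, 568, 74, 711, ∅, 805]
Lookup 485: h=3, probe 3,4 → slot 4 empty, not found.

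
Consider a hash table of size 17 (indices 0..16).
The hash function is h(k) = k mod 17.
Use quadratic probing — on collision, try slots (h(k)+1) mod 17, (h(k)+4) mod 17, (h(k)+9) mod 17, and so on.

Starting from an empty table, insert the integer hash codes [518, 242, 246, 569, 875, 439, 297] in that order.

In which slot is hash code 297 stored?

7

518 hashes to 8; slot 8 is free => place at 8.
242 hashes to 4; slot 4 is free => place at 4.
246 hashes to 8; 8 taken => place at 9.
569 hashes to 8; 8,9 taken => place at 12.
875 hashes to 8; 8,9,12 taken => place at 0.
439 hashes to 14; slot 14 is free => place at 14.
297 hashes to 8; 8,9,12,0 taken => place at 7.
Table: [875, —, —, —, 242, —, —, 297, 518, 246, —, —, 569, —, 439, —, —]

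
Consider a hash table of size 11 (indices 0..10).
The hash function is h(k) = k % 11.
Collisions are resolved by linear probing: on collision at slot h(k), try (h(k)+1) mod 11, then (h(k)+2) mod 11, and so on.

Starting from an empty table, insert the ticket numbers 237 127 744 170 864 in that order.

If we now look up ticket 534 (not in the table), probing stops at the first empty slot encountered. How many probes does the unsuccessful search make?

Insert 237: h=6, slot 6 empty -> index 6.
Insert 127: h=6, slot 6 occupied -> index 7.
Insert 744: h=7, slot 7 occupied -> index 8.
Insert 170: h=5, slot 5 empty -> index 5.
Insert 864: h=6, slots 6,7,8 occupied -> index 9.
Table: [—, —, —, —, —, 170, 237, 127, 744, 864, —]
Lookup 534: h=6, probe 6,7,8,9,10 → slot 10 empty, not found.

5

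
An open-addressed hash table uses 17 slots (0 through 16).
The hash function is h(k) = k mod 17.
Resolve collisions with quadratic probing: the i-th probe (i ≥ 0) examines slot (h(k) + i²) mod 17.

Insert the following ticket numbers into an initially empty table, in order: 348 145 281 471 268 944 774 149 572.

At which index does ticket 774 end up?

0

Insert 348: h=8, slot 8 empty => index 8.
Insert 145: h=9, slot 9 empty => index 9.
Insert 281: h=9, slot 9 occupied => index 10.
Insert 471: h=12, slot 12 empty => index 12.
Insert 268: h=13, slot 13 empty => index 13.
Insert 944: h=9, slots 9,10,13 occupied => index 1.
Insert 774: h=9, slots 9,10,13,1,8 occupied => index 0.
Insert 149: h=13, slot 13 occupied => index 14.
Insert 572: h=11, slot 11 empty => index 11.
Table: [774, 944, ., ., ., ., ., ., 348, 145, 281, 572, 471, 268, 149, ., .]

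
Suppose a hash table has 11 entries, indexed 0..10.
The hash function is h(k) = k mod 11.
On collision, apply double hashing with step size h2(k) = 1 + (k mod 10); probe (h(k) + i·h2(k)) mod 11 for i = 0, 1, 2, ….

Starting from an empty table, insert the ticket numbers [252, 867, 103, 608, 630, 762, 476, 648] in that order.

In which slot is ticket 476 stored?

Insert 252: h=10, slot 10 empty -> index 10.
Insert 867: h=9, slot 9 empty -> index 9.
Insert 103: h=4, slot 4 empty -> index 4.
Insert 608: h=3, slot 3 empty -> index 3.
Insert 630: h=3, h2=1, slots 3,4 occupied -> index 5.
Insert 762: h=3, h2=3, slot 3 occupied -> index 6.
Insert 476: h=3, h2=7, slots 3,10,6 occupied -> index 2.
Insert 648: h=10, h2=9, slot 10 occupied -> index 8.
Table: [., ., 476, 608, 103, 630, 762, ., 648, 867, 252]

2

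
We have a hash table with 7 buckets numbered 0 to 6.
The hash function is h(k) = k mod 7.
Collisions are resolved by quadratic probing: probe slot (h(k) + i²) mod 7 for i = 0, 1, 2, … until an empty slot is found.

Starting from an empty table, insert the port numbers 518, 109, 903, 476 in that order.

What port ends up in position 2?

476

518 hashes to 0; slot 0 is free -> place at 0.
109 hashes to 4; slot 4 is free -> place at 4.
903 hashes to 0; 0 taken -> place at 1.
476 hashes to 0; 0,1,4 taken -> place at 2.
Table: [518, 903, 476, —, 109, —, —]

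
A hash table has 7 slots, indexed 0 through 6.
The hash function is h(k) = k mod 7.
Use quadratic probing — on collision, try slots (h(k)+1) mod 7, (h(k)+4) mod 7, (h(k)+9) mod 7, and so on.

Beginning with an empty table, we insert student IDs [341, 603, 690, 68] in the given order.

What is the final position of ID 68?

6

341 hashes to 5; slot 5 is free → place at 5.
603 hashes to 1; slot 1 is free → place at 1.
690 hashes to 4; slot 4 is free → place at 4.
68 hashes to 5; 5 taken → place at 6.
Table: [-, 603, -, -, 690, 341, 68]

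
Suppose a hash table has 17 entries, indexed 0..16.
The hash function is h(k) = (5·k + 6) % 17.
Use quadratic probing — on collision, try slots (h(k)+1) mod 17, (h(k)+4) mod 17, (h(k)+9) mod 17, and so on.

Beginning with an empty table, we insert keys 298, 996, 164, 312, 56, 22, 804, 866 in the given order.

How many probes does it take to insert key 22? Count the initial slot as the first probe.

Insert 298: h=0, slot 0 empty -> index 0.
Insert 996: h=5, slot 5 empty -> index 5.
Insert 164: h=10, slot 10 empty -> index 10.
Insert 312: h=2, slot 2 empty -> index 2.
Insert 56: h=14, slot 14 empty -> index 14.
Insert 22: h=14, slot 14 occupied -> index 15.
Insert 804: h=14, slots 14,15 occupied -> index 1.
Insert 866: h=1, slots 1,2,5,10,0 occupied -> index 9.
Table: [298, 804, 312, ., ., 996, ., ., ., 866, 164, ., ., ., 56, 22, .]

2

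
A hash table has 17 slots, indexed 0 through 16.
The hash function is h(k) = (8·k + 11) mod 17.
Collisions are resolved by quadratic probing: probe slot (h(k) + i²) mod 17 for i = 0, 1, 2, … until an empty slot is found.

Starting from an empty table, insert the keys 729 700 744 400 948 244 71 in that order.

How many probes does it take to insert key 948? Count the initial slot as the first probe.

2

Insert 729: h=12, slot 12 empty → index 12.
Insert 700: h=1, slot 1 empty → index 1.
Insert 744: h=13, slot 13 empty → index 13.
Insert 400: h=15, slot 15 empty → index 15.
Insert 948: h=13, slot 13 occupied → index 14.
Insert 244: h=8, slot 8 empty → index 8.
Insert 71: h=1, slot 1 occupied → index 2.
Table: [., 700, 71, ., ., ., ., ., 244, ., ., ., 729, 744, 948, 400, .]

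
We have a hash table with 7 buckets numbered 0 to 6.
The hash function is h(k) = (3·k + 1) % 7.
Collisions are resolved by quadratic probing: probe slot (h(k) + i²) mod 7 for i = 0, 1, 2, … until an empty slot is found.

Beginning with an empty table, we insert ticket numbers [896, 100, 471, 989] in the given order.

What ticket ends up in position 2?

989

896: h=1 => slot 1
100: h=0 => slot 0
471: h=0, probe 0,1,4 => slot 4
989: h=0, probe 0,1,4,2 => slot 2
Table: [100, 896, 989, —, 471, —, —]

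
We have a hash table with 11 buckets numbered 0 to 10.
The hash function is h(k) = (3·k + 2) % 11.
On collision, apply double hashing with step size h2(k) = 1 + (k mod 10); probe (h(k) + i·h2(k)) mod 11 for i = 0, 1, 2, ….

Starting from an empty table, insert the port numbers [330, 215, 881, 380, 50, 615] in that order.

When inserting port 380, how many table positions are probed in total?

330: h=2 -> slot 2
215: h=9 -> slot 9
881: h=5 -> slot 5
380: h=9, h2=1, probe 9,10 -> slot 10
50: h=9, h2=1, probe 9,10,0 -> slot 0
615: h=10, h2=6, probe 10,5,0,6 -> slot 6
Table: [50, -, 330, -, -, 881, 615, -, -, 215, 380]

2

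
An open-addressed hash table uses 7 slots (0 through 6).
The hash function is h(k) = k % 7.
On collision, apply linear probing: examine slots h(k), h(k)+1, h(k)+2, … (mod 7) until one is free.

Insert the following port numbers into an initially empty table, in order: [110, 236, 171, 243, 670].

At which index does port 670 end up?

1

110 hashes to 5; slot 5 is free => place at 5.
236 hashes to 5; 5 taken => place at 6.
171 hashes to 3; slot 3 is free => place at 3.
243 hashes to 5; 5,6 taken => place at 0.
670 hashes to 5; 5,6,0 taken => place at 1.
Table: [243, 670, -, 171, -, 110, 236]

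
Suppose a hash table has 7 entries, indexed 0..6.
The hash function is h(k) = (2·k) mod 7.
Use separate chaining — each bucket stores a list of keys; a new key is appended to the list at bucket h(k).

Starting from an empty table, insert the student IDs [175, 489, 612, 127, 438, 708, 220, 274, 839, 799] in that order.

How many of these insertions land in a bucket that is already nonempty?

5

175 → bucket 0
489 → bucket 5
612 → bucket 6
127 → bucket 2
438 → bucket 1
708 → bucket 2 (collision)
220 → bucket 6 (collision)
274 → bucket 2 (collision)
839 → bucket 5 (collision)
799 → bucket 2 (collision)
Final buckets:
0: 175
1: 438
2: 127 -> 708 -> 274 -> 799
3: ∅
4: ∅
5: 489 -> 839
6: 612 -> 220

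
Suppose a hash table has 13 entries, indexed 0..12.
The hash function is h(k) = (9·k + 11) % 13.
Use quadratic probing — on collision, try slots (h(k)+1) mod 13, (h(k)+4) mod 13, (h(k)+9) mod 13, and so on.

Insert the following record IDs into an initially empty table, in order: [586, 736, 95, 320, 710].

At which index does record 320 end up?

586: h=7 → slot 7
736: h=5 → slot 5
95: h=8 → slot 8
320: h=5, probe 5,6 → slot 6
710: h=5, probe 5,6,9 → slot 9
Table: [—, —, —, —, —, 736, 320, 586, 95, 710, —, —, —]

6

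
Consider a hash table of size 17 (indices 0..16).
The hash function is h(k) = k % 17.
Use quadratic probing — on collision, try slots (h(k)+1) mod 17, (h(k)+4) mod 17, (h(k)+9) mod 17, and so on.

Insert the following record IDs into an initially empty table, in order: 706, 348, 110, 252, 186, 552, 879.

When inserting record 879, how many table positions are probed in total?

2

Insert 706: h=9, slot 9 empty → index 9.
Insert 348: h=8, slot 8 empty → index 8.
Insert 110: h=8, slots 8,9 occupied → index 12.
Insert 252: h=14, slot 14 empty → index 14.
Insert 186: h=16, slot 16 empty → index 16.
Insert 552: h=8, slots 8,9,12 occupied → index 0.
Insert 879: h=12, slot 12 occupied → index 13.
Table: [552, ., ., ., ., ., ., ., 348, 706, ., ., 110, 879, 252, ., 186]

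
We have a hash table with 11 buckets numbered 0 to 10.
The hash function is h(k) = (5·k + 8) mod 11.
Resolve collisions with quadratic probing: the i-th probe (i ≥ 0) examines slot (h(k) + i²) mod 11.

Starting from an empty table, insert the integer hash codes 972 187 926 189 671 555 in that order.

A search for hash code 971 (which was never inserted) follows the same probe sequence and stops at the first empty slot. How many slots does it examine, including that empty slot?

2

972: h=6 -> slot 6
187: h=8 -> slot 8
926: h=7 -> slot 7
189: h=7, probe 7,8,0 -> slot 0
671: h=8, probe 8,9 -> slot 9
555: h=0, probe 0,1 -> slot 1
Table: [189, 555, ., ., ., ., 972, 926, 187, 671, .]
Lookup 971: h=1, probe 1,2 → slot 2 empty, not found.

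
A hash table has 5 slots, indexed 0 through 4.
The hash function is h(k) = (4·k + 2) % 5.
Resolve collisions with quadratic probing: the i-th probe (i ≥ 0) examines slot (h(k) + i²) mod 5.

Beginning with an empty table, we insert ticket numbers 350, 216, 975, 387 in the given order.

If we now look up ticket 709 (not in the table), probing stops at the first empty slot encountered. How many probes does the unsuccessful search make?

2

350: h=2 -> slot 2
216: h=1 -> slot 1
975: h=2, probe 2,3 -> slot 3
387: h=0 -> slot 0
Table: [387, 216, 350, 975, ∅]
Lookup 709: h=3, probe 3,4 → slot 4 empty, not found.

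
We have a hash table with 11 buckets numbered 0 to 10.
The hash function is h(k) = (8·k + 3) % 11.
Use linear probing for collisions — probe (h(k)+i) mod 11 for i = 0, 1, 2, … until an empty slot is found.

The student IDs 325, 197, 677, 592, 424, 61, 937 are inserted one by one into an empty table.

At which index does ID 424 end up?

10

325 hashes to 7; slot 7 is free -> place at 7.
197 hashes to 6; slot 6 is free -> place at 6.
677 hashes to 7; 7 taken -> place at 8.
592 hashes to 9; slot 9 is free -> place at 9.
424 hashes to 7; 7,8,9 taken -> place at 10.
61 hashes to 7; 7,8,9,10 taken -> place at 0.
937 hashes to 8; 8,9,10,0 taken -> place at 1.
Table: [61, 937, _, _, _, _, 197, 325, 677, 592, 424]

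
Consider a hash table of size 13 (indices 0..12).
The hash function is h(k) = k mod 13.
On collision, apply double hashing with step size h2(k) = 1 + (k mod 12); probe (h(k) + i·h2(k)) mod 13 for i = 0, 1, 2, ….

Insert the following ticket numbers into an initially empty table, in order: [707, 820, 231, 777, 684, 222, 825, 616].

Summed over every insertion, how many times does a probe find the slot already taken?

7

Insert 707: h=5, slot 5 empty => index 5.
Insert 820: h=1, slot 1 empty => index 1.
Insert 231: h=10, slot 10 empty => index 10.
Insert 777: h=10, h2=10, slot 10 occupied => index 7.
Insert 684: h=8, slot 8 empty => index 8.
Insert 222: h=1, h2=7, slots 1,8 occupied => index 2.
Insert 825: h=6, slot 6 empty => index 6.
Insert 616: h=5, h2=5, slots 5,10,2,7 occupied => index 12.
Table: [_, 820, 222, _, _, 707, 825, 777, 684, _, 231, _, 616]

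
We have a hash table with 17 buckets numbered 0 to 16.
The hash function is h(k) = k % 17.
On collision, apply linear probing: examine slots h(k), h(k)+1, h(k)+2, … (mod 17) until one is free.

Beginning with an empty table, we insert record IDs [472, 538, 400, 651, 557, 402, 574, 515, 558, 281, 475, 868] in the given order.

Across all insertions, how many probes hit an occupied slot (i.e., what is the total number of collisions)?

9

472 hashes to 13; slot 13 is free → place at 13.
538 hashes to 11; slot 11 is free → place at 11.
400 hashes to 9; slot 9 is free → place at 9.
651 hashes to 5; slot 5 is free → place at 5.
557 hashes to 13; 13 taken → place at 14.
402 hashes to 11; 11 taken → place at 12.
574 hashes to 13; 13,14 taken → place at 15.
515 hashes to 5; 5 taken → place at 6.
558 hashes to 14; 14,15 taken → place at 16.
281 hashes to 9; 9 taken → place at 10.
475 hashes to 16; 16 taken → place at 0.
868 hashes to 1; slot 1 is free → place at 1.
Table: [475, 868, ., ., ., 651, 515, ., ., 400, 281, 538, 402, 472, 557, 574, 558]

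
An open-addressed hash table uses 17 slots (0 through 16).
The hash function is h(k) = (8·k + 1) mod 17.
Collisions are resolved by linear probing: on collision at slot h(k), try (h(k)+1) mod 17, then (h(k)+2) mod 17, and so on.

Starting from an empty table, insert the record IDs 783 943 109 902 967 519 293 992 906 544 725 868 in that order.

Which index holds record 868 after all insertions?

783 hashes to 9; slot 9 is free => place at 9.
943 hashes to 14; slot 14 is free => place at 14.
109 hashes to 6; slot 6 is free => place at 6.
902 hashes to 9; 9 taken => place at 10.
967 hashes to 2; slot 2 is free => place at 2.
519 hashes to 5; slot 5 is free => place at 5.
293 hashes to 16; slot 16 is free => place at 16.
992 hashes to 15; slot 15 is free => place at 15.
906 hashes to 7; slot 7 is free => place at 7.
544 hashes to 1; slot 1 is free => place at 1.
725 hashes to 4; slot 4 is free => place at 4.
868 hashes to 9; 9,10 taken => place at 11.
Table: [-, 544, 967, -, 725, 519, 109, 906, -, 783, 902, 868, -, -, 943, 992, 293]

11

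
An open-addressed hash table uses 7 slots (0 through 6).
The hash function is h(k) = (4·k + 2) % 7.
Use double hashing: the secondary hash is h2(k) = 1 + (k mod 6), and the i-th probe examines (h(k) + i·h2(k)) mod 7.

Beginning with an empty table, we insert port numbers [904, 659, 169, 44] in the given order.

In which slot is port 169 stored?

904: h=6 -> slot 6
659: h=6, h2=6, probe 6,5 -> slot 5
169: h=6, h2=2, probe 6,1 -> slot 1
44: h=3 -> slot 3
Table: [-, 169, -, 44, -, 659, 904]

1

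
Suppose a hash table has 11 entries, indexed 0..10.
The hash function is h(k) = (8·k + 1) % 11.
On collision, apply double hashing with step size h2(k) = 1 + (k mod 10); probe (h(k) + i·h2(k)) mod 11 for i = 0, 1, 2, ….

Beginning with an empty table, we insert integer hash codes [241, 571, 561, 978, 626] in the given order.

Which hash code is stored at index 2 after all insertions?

241 hashes to 4; slot 4 is free => place at 4.
571 hashes to 4, h2=2; 4 taken => place at 6.
561 hashes to 1; slot 1 is free => place at 1.
978 hashes to 4, h2=9; 4 taken => place at 2.
626 hashes to 4, h2=7; 4 taken => place at 0.
Table: [626, 561, 978, ∅, 241, ∅, 571, ∅, ∅, ∅, ∅]

978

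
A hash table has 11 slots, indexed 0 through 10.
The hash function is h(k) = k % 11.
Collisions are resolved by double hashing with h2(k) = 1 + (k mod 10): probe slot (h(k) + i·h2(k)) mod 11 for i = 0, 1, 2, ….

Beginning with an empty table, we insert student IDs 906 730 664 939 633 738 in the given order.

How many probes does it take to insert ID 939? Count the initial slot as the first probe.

906: h=4 → slot 4
730: h=4, h2=1, probe 4,5 → slot 5
664: h=4, h2=5, probe 4,9 → slot 9
939: h=4, h2=10, probe 4,3 → slot 3
633: h=6 → slot 6
738: h=1 → slot 1
Table: [—, 738, —, 939, 906, 730, 633, —, —, 664, —]

2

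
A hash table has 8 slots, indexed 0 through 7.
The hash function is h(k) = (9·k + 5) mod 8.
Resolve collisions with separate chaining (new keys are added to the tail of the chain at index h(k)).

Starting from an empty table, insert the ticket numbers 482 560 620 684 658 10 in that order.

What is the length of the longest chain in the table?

3

Insert 482: h=7, bucket 7 empty → new chain.
Insert 560: h=5, bucket 5 empty → new chain.
Insert 620: h=1, bucket 1 empty → new chain.
Insert 684: h=1, bucket 1 nonempty → append to chain.
Insert 658: h=7, bucket 7 nonempty → append to chain.
Insert 10: h=7, bucket 7 nonempty → append to chain.
Final buckets:
0: .
1: 620 -> 684
2: .
3: .
4: .
5: 560
6: .
7: 482 -> 658 -> 10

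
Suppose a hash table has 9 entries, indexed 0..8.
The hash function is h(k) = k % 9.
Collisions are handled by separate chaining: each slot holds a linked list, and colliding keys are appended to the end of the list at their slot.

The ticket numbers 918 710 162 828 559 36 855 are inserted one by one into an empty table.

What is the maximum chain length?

5

918 → bucket 0
710 → bucket 8
162 → bucket 0 (collision)
828 → bucket 0 (collision)
559 → bucket 1
36 → bucket 0 (collision)
855 → bucket 0 (collision)
Final buckets:
0: 918 -> 162 -> 828 -> 36 -> 855
1: 559
2: ∅
3: ∅
4: ∅
5: ∅
6: ∅
7: ∅
8: 710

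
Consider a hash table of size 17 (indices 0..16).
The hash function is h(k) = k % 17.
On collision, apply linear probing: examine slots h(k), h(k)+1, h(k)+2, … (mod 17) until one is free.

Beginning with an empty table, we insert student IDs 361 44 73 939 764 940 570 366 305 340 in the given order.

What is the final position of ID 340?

361 hashes to 4; slot 4 is free => place at 4.
44 hashes to 10; slot 10 is free => place at 10.
73 hashes to 5; slot 5 is free => place at 5.
939 hashes to 4; 4,5 taken => place at 6.
764 hashes to 16; slot 16 is free => place at 16.
940 hashes to 5; 5,6 taken => place at 7.
570 hashes to 9; slot 9 is free => place at 9.
366 hashes to 9; 9,10 taken => place at 11.
305 hashes to 16; 16 taken => place at 0.
340 hashes to 0; 0 taken => place at 1.
Table: [305, 340, _, _, 361, 73, 939, 940, _, 570, 44, 366, _, _, _, _, 764]

1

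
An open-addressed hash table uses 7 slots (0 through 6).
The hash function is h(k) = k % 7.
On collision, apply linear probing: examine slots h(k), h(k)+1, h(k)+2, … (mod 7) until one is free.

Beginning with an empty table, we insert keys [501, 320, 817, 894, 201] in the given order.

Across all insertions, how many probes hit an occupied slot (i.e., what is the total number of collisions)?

501 hashes to 4; slot 4 is free -> place at 4.
320 hashes to 5; slot 5 is free -> place at 5.
817 hashes to 5; 5 taken -> place at 6.
894 hashes to 5; 5,6 taken -> place at 0.
201 hashes to 5; 5,6,0 taken -> place at 1.
Table: [894, 201, _, _, 501, 320, 817]

6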